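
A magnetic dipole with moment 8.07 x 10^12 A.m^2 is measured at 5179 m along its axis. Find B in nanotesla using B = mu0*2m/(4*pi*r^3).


m = 8.07 x 10^12 = 8070000000000 A.m^2
2m = 16140000000000 A.m^2
r^3 = 5179^3 = 138911350339
B = (4pi*10^-7) * 16140000000000 / (4*pi * 138911350339) * 1e9
= 20282122.171576 / 1745611510900.96 * 1e9
= 11618.921 nT

11618.921


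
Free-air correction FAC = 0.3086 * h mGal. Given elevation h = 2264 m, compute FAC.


FAC = 0.3086 * h
= 0.3086 * 2264
= 698.6704 mGal

698.6704


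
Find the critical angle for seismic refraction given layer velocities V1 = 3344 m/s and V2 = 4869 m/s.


V1/V2 = 3344/4869 = 0.686794
theta_c = arcsin(0.686794) = 43.3769 degrees

43.3769


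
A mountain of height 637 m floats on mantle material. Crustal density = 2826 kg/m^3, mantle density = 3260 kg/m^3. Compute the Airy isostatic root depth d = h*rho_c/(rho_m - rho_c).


rho_m - rho_c = 3260 - 2826 = 434
d = 637 * 2826 / 434
= 1800162 / 434
= 4147.84 m

4147.84


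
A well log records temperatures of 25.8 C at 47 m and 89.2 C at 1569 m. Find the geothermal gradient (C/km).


dT = 89.2 - 25.8 = 63.4 C
dz = 1569 - 47 = 1522 m
gradient = dT/dz * 1000 = 63.4/1522 * 1000 = 41.6557 C/km

41.6557


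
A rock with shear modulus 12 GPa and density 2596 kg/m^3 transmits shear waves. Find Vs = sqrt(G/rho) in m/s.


Convert G to Pa: G = 12e9 Pa
Compute G/rho = 12e9 / 2596 = 4622496.1479
Vs = sqrt(4622496.1479) = 2150.0 m/s

2150.0


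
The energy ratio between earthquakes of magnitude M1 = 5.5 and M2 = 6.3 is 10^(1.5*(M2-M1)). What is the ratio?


M2 - M1 = 6.3 - 5.5 = 0.8
1.5 * 0.8 = 1.2
ratio = 10^1.2 = 15.85

15.85


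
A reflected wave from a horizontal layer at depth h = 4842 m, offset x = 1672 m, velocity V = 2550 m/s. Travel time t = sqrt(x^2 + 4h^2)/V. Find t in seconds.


x^2 + 4h^2 = 1672^2 + 4*4842^2 = 2795584 + 93779856 = 96575440
sqrt(96575440) = 9827.2804
t = 9827.2804 / 2550 = 3.8538 s

3.8538


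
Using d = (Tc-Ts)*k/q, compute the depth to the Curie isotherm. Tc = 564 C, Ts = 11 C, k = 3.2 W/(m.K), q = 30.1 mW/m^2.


T_Curie - T_surf = 564 - 11 = 553 C
Convert q to W/m^2: 30.1 mW/m^2 = 0.0301 W/m^2
d = 553 * 3.2 / 0.0301 = 58790.7 m

58790.7


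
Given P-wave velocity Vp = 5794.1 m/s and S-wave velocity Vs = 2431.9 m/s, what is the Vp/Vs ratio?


Vp/Vs = 5794.1 / 2431.9
= 2.3825

2.3825


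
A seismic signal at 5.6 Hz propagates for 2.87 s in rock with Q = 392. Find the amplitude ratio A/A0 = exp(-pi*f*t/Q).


pi*f*t/Q = pi*5.6*2.87/392 = 0.128805
A/A0 = exp(-0.128805) = 0.879145

0.879145


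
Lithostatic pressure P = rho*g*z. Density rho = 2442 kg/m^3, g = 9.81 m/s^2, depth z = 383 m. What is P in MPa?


P = rho * g * z / 1e6
= 2442 * 9.81 * 383 / 1e6
= 9175155.66 / 1e6
= 9.1752 MPa

9.1752


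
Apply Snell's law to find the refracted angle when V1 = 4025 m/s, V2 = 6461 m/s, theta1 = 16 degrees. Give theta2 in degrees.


sin(theta1) = sin(16 deg) = 0.275637
sin(theta2) = V2/V1 * sin(theta1) = 6461/4025 * 0.275637 = 0.442458
theta2 = arcsin(0.442458) = 26.2608 degrees

26.2608


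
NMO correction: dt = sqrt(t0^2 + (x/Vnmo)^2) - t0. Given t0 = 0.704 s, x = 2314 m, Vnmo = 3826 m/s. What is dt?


x/Vnmo = 2314/3826 = 0.604809
(x/Vnmo)^2 = 0.365794
t0^2 = 0.495616
sqrt(0.495616 + 0.365794) = 0.928122
dt = 0.928122 - 0.704 = 0.224122

0.224122


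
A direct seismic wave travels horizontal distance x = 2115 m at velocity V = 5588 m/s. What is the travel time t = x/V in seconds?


t = x / V
= 2115 / 5588
= 0.3785 s

0.3785


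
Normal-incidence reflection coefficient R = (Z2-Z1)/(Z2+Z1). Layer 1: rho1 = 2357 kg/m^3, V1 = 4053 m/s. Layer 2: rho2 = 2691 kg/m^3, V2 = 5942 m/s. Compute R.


Z1 = 2357 * 4053 = 9552921
Z2 = 2691 * 5942 = 15989922
R = (15989922 - 9552921) / (15989922 + 9552921) = 6437001 / 25542843 = 0.252

0.252


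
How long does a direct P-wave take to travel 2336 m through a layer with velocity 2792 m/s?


t = x / V
= 2336 / 2792
= 0.8367 s

0.8367


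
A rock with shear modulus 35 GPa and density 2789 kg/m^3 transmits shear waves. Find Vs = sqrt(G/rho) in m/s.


Convert G to Pa: G = 35e9 Pa
Compute G/rho = 35e9 / 2789 = 12549300.8247
Vs = sqrt(12549300.8247) = 3542.5 m/s

3542.5


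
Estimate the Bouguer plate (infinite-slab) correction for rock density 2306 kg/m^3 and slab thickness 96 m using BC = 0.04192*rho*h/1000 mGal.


BC = 0.04192 * rho * h / 1000
= 0.04192 * 2306 * 96 / 1000
= 9.2801 mGal

9.2801


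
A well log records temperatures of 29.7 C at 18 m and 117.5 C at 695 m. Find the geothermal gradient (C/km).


dT = 117.5 - 29.7 = 87.8 C
dz = 695 - 18 = 677 m
gradient = dT/dz * 1000 = 87.8/677 * 1000 = 129.6898 C/km

129.6898


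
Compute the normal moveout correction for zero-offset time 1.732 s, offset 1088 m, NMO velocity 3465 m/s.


x/Vnmo = 1088/3465 = 0.313997
(x/Vnmo)^2 = 0.098594
t0^2 = 2.999824
sqrt(2.999824 + 0.098594) = 1.760232
dt = 1.760232 - 1.732 = 0.028232

0.028232


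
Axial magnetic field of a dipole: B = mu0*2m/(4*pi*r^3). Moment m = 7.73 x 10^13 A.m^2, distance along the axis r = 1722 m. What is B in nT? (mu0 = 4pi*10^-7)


m = 7.73 x 10^13 = 77300000000000 A.m^2
2m = 154600000000000 A.m^2
r^3 = 1722^3 = 5106219048
B = (4pi*10^-7) * 154600000000000 / (4*pi * 5106219048) * 1e9
= 194276089.697993 / 64166640995.27 * 1e9
= 3027680.5313 nT

3027680.5313


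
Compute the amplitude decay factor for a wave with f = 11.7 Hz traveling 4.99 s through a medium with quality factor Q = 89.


pi*f*t/Q = pi*11.7*4.99/89 = 2.060849
A/A0 = exp(-2.060849) = 0.127346

0.127346


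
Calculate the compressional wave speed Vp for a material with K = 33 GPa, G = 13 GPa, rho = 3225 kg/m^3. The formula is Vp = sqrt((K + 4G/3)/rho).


First compute the effective modulus:
K + 4G/3 = 33e9 + 4*13e9/3 = 50333333333.33 Pa
Then divide by density:
50333333333.33 / 3225 = 15607235.1421 Pa/(kg/m^3)
Take the square root:
Vp = sqrt(15607235.1421) = 3950.6 m/s

3950.6


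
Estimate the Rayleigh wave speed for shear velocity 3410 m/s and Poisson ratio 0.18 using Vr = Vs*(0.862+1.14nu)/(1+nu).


Numerator factor = 0.862 + 1.14*0.18 = 1.0672
Denominator = 1 + 0.18 = 1.18
Vr = 3410 * 1.0672 / 1.18 = 3084.03 m/s

3084.03


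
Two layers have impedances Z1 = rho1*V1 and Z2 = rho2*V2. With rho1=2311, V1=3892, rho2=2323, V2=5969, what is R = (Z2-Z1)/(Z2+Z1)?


Z1 = 2311 * 3892 = 8994412
Z2 = 2323 * 5969 = 13865987
R = (13865987 - 8994412) / (13865987 + 8994412) = 4871575 / 22860399 = 0.2131

0.2131


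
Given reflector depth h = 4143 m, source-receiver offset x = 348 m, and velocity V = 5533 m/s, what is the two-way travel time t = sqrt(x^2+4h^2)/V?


x^2 + 4h^2 = 348^2 + 4*4143^2 = 121104 + 68657796 = 68778900
sqrt(68778900) = 8293.3045
t = 8293.3045 / 5533 = 1.4989 s

1.4989


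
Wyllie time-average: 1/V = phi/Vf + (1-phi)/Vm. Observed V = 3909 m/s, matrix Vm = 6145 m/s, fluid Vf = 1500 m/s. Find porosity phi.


1/V - 1/Vm = 1/3909 - 1/6145 = 9.309e-05
1/Vf - 1/Vm = 1/1500 - 1/6145 = 0.00050393
phi = 9.309e-05 / 0.00050393 = 0.1847

0.1847


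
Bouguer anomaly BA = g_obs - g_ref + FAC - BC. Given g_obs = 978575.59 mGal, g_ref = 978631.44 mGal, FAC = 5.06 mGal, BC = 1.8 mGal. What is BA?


BA = g_obs - g_ref + FAC - BC
= 978575.59 - 978631.44 + 5.06 - 1.8
= -52.59 mGal

-52.59


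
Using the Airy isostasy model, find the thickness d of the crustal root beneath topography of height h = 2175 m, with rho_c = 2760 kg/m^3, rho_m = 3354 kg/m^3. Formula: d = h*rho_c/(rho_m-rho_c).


rho_m - rho_c = 3354 - 2760 = 594
d = 2175 * 2760 / 594
= 6003000 / 594
= 10106.06 m

10106.06


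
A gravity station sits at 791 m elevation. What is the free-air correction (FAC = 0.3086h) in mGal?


FAC = 0.3086 * h
= 0.3086 * 791
= 244.1026 mGal

244.1026


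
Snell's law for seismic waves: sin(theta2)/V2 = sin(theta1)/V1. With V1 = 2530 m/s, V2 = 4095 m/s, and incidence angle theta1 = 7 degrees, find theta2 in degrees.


sin(theta1) = sin(7 deg) = 0.121869
sin(theta2) = V2/V1 * sin(theta1) = 4095/2530 * 0.121869 = 0.197255
theta2 = arcsin(0.197255) = 11.3765 degrees

11.3765


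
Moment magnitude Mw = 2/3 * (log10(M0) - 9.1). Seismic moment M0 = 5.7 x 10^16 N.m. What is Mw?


log10(M0) = log10(5.7 x 10^16) = 16.7559
Mw = 2/3 * (16.7559 - 9.1)
= 2/3 * 7.6559
= 5.1

5.1


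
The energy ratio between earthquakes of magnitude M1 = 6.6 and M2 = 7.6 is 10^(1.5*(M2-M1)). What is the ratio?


M2 - M1 = 7.6 - 6.6 = 1.0
1.5 * 1.0 = 1.5
ratio = 10^1.5 = 31.62

31.62


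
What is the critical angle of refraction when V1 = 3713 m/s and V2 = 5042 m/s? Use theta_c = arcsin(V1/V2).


V1/V2 = 3713/5042 = 0.736414
theta_c = arcsin(0.736414) = 47.4268 degrees

47.4268


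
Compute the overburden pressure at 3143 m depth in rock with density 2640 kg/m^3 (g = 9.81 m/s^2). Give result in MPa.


P = rho * g * z / 1e6
= 2640 * 9.81 * 3143 / 1e6
= 81398671.2 / 1e6
= 81.3987 MPa

81.3987


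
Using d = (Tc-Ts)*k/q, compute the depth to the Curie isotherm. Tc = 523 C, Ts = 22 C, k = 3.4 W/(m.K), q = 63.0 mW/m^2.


T_Curie - T_surf = 523 - 22 = 501 C
Convert q to W/m^2: 63.0 mW/m^2 = 0.063 W/m^2
d = 501 * 3.4 / 0.063 = 27038.1 m

27038.1


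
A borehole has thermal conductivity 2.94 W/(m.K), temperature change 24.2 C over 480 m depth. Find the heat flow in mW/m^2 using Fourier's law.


q = k * dT / dz * 1000
= 2.94 * 24.2 / 480 * 1000
= 0.148225 * 1000
= 148.225 mW/m^2

148.225


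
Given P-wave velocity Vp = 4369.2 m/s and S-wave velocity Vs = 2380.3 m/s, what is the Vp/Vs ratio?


Vp/Vs = 4369.2 / 2380.3
= 1.8356

1.8356


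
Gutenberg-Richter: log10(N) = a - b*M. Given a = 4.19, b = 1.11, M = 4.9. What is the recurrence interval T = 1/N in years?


log10(N) = 4.19 - 1.11*4.9 = -1.249
N = 10^-1.249 = 0.056364
T = 1/N = 1/0.056364 = 17.7419 years

17.7419


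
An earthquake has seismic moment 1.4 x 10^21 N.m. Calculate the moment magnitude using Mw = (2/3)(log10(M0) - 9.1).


log10(M0) = log10(1.4 x 10^21) = 21.1461
Mw = 2/3 * (21.1461 - 9.1)
= 2/3 * 12.0461
= 8.03

8.03


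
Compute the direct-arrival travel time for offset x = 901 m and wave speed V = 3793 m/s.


t = x / V
= 901 / 3793
= 0.2375 s

0.2375


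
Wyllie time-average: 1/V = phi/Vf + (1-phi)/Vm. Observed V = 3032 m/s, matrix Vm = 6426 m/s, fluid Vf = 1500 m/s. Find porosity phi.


1/V - 1/Vm = 1/3032 - 1/6426 = 0.0001742
1/Vf - 1/Vm = 1/1500 - 1/6426 = 0.00051105
phi = 0.0001742 / 0.00051105 = 0.3409

0.3409


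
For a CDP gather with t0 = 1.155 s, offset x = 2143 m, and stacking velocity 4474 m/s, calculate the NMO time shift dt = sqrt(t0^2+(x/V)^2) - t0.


x/Vnmo = 2143/4474 = 0.47899
(x/Vnmo)^2 = 0.229431
t0^2 = 1.334025
sqrt(1.334025 + 0.229431) = 1.250382
dt = 1.250382 - 1.155 = 0.095382

0.095382


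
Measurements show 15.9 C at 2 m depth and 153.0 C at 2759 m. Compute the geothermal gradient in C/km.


dT = 153.0 - 15.9 = 137.1 C
dz = 2759 - 2 = 2757 m
gradient = dT/dz * 1000 = 137.1/2757 * 1000 = 49.728 C/km

49.728


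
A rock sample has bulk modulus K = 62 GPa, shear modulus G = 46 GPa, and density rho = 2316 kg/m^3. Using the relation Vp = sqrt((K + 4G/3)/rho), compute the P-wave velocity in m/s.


First compute the effective modulus:
K + 4G/3 = 62e9 + 4*46e9/3 = 123333333333.33 Pa
Then divide by density:
123333333333.33 / 2316 = 53252734.5999 Pa/(kg/m^3)
Take the square root:
Vp = sqrt(53252734.5999) = 7297.45 m/s

7297.45


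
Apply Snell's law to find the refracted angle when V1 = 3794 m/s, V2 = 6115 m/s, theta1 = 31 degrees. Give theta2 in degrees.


sin(theta1) = sin(31 deg) = 0.515038
sin(theta2) = V2/V1 * sin(theta1) = 6115/3794 * 0.515038 = 0.830115
theta2 = arcsin(0.830115) = 56.1106 degrees

56.1106


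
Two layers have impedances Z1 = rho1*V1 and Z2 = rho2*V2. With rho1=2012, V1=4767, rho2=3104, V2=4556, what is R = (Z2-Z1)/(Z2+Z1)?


Z1 = 2012 * 4767 = 9591204
Z2 = 3104 * 4556 = 14141824
R = (14141824 - 9591204) / (14141824 + 9591204) = 4550620 / 23733028 = 0.1917

0.1917


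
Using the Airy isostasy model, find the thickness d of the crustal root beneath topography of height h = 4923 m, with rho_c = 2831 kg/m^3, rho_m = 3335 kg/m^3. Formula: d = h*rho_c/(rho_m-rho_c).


rho_m - rho_c = 3335 - 2831 = 504
d = 4923 * 2831 / 504
= 13937013 / 504
= 27652.8 m

27652.8


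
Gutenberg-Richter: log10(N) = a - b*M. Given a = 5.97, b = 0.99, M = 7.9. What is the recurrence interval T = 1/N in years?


log10(N) = 5.97 - 0.99*7.9 = -1.851
N = 10^-1.851 = 0.014093
T = 1/N = 1/0.014093 = 70.9578 years

70.9578


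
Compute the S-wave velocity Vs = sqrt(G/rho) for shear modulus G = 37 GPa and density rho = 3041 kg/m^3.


Convert G to Pa: G = 37e9 Pa
Compute G/rho = 37e9 / 3041 = 12167050.3124
Vs = sqrt(12167050.3124) = 3488.13 m/s

3488.13


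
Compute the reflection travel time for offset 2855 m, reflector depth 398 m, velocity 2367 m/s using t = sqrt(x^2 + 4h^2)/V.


x^2 + 4h^2 = 2855^2 + 4*398^2 = 8151025 + 633616 = 8784641
sqrt(8784641) = 2963.8895
t = 2963.8895 / 2367 = 1.2522 s

1.2522


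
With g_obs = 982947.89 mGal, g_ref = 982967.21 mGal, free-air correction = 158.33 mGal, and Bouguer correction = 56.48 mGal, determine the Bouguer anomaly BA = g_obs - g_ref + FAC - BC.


BA = g_obs - g_ref + FAC - BC
= 982947.89 - 982967.21 + 158.33 - 56.48
= 82.53 mGal

82.53


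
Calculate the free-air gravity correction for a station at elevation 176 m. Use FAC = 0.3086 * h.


FAC = 0.3086 * h
= 0.3086 * 176
= 54.3136 mGal

54.3136


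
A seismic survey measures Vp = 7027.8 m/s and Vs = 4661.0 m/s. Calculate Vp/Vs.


Vp/Vs = 7027.8 / 4661.0
= 1.5078

1.5078


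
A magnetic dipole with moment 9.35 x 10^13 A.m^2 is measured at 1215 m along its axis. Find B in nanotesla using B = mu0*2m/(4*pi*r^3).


m = 9.35 x 10^13 = 93500000000000 A.m^2
2m = 187000000000000 A.m^2
r^3 = 1215^3 = 1793613375
B = (4pi*10^-7) * 187000000000000 / (4*pi * 1793613375) * 1e9
= 234991130.488517 / 22539210409.12 * 1e9
= 10425881.2187 nT

10425881.2187


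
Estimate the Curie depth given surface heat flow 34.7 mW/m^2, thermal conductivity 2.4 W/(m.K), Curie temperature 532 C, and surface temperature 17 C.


T_Curie - T_surf = 532 - 17 = 515 C
Convert q to W/m^2: 34.7 mW/m^2 = 0.0347 W/m^2
d = 515 * 2.4 / 0.0347 = 35619.6 m

35619.6


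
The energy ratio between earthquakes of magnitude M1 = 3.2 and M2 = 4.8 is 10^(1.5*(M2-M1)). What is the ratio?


M2 - M1 = 4.8 - 3.2 = 1.6
1.5 * 1.6 = 2.4
ratio = 10^2.4 = 251.19

251.19


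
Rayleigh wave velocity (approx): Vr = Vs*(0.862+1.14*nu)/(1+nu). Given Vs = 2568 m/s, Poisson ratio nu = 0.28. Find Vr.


Numerator factor = 0.862 + 1.14*0.28 = 1.1812
Denominator = 1 + 0.28 = 1.28
Vr = 2568 * 1.1812 / 1.28 = 2369.78 m/s

2369.78


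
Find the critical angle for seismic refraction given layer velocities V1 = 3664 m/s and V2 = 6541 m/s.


V1/V2 = 3664/6541 = 0.560159
theta_c = arcsin(0.560159) = 34.0668 degrees

34.0668


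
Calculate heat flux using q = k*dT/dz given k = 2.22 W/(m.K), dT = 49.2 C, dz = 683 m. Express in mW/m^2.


q = k * dT / dz * 1000
= 2.22 * 49.2 / 683 * 1000
= 0.159918 * 1000
= 159.918 mW/m^2

159.918


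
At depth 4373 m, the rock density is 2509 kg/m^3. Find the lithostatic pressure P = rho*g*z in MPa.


P = rho * g * z / 1e6
= 2509 * 9.81 * 4373 / 1e6
= 107633917.17 / 1e6
= 107.6339 MPa

107.6339


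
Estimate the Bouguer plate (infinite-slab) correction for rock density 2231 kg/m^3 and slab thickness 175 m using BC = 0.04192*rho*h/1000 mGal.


BC = 0.04192 * rho * h / 1000
= 0.04192 * 2231 * 175 / 1000
= 16.3666 mGal

16.3666


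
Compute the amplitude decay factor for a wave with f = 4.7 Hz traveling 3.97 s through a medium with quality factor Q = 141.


pi*f*t/Q = pi*4.7*3.97/141 = 0.415737
A/A0 = exp(-0.415737) = 0.659854

0.659854


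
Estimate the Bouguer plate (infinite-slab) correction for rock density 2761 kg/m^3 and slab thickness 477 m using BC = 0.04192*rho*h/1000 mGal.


BC = 0.04192 * rho * h / 1000
= 0.04192 * 2761 * 477 / 1000
= 55.2085 mGal

55.2085


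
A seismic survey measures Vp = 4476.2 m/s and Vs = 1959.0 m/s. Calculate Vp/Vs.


Vp/Vs = 4476.2 / 1959.0
= 2.2849

2.2849


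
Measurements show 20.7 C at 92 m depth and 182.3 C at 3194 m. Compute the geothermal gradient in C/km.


dT = 182.3 - 20.7 = 161.6 C
dz = 3194 - 92 = 3102 m
gradient = dT/dz * 1000 = 161.6/3102 * 1000 = 52.0954 C/km

52.0954


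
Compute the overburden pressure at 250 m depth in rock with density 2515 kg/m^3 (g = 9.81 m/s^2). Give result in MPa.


P = rho * g * z / 1e6
= 2515 * 9.81 * 250 / 1e6
= 6168037.5 / 1e6
= 6.168 MPa

6.168


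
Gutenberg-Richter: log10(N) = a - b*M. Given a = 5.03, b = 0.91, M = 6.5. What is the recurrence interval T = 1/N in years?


log10(N) = 5.03 - 0.91*6.5 = -0.885
N = 10^-0.885 = 0.130317
T = 1/N = 1/0.130317 = 7.6736 years

7.6736


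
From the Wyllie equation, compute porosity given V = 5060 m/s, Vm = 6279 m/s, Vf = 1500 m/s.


1/V - 1/Vm = 1/5060 - 1/6279 = 3.837e-05
1/Vf - 1/Vm = 1/1500 - 1/6279 = 0.00050741
phi = 3.837e-05 / 0.00050741 = 0.0756

0.0756


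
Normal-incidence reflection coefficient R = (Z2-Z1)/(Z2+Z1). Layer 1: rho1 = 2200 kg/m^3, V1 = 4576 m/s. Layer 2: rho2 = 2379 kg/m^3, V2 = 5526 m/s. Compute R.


Z1 = 2200 * 4576 = 10067200
Z2 = 2379 * 5526 = 13146354
R = (13146354 - 10067200) / (13146354 + 10067200) = 3079154 / 23213554 = 0.1326

0.1326


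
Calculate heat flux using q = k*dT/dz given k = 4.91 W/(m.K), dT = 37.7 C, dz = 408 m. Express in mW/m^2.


q = k * dT / dz * 1000
= 4.91 * 37.7 / 408 * 1000
= 0.453694 * 1000
= 453.6936 mW/m^2

453.6936


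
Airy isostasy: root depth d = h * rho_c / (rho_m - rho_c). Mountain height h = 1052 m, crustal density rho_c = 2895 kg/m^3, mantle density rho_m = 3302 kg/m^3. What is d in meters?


rho_m - rho_c = 3302 - 2895 = 407
d = 1052 * 2895 / 407
= 3045540 / 407
= 7482.9 m

7482.9


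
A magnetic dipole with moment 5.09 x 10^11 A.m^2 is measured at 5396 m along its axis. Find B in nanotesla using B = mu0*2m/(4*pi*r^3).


m = 5.09 x 10^11 = 509000000000 A.m^2
2m = 1018000000000 A.m^2
r^3 = 5396^3 = 157114339136
B = (4pi*10^-7) * 1018000000000 / (4*pi * 157114339136) * 1e9
= 1279256.528542 / 1974357014413.09 * 1e9
= 647.9358 nT

647.9358


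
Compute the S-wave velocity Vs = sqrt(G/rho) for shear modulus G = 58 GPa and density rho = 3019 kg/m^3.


Convert G to Pa: G = 58e9 Pa
Compute G/rho = 58e9 / 3019 = 19211659.4899
Vs = sqrt(19211659.4899) = 4383.11 m/s

4383.11


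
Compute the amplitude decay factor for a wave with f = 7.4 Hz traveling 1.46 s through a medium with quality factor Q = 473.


pi*f*t/Q = pi*7.4*1.46/473 = 0.071758
A/A0 = exp(-0.071758) = 0.930756

0.930756


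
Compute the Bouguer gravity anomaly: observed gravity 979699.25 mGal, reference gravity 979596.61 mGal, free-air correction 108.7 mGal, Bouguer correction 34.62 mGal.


BA = g_obs - g_ref + FAC - BC
= 979699.25 - 979596.61 + 108.7 - 34.62
= 176.72 mGal

176.72


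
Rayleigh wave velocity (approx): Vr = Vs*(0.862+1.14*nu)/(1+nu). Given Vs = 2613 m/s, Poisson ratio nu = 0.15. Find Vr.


Numerator factor = 0.862 + 1.14*0.15 = 1.033
Denominator = 1 + 0.15 = 1.15
Vr = 2613 * 1.033 / 1.15 = 2347.16 m/s

2347.16


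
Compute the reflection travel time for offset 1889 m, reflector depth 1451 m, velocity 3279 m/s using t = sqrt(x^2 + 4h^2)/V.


x^2 + 4h^2 = 1889^2 + 4*1451^2 = 3568321 + 8421604 = 11989925
sqrt(11989925) = 3462.6471
t = 3462.6471 / 3279 = 1.056 s

1.056


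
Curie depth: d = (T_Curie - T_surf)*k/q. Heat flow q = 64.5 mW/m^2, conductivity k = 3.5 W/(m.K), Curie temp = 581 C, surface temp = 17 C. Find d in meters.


T_Curie - T_surf = 581 - 17 = 564 C
Convert q to W/m^2: 64.5 mW/m^2 = 0.0645 W/m^2
d = 564 * 3.5 / 0.0645 = 30604.65 m

30604.65


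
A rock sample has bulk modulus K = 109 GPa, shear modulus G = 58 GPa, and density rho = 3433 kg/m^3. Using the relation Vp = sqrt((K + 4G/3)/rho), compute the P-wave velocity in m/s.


First compute the effective modulus:
K + 4G/3 = 109e9 + 4*58e9/3 = 186333333333.33 Pa
Then divide by density:
186333333333.33 / 3433 = 54277114.2829 Pa/(kg/m^3)
Take the square root:
Vp = sqrt(54277114.2829) = 7367.3 m/s

7367.3


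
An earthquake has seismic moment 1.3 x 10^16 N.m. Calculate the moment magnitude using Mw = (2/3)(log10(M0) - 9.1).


log10(M0) = log10(1.3 x 10^16) = 16.1139
Mw = 2/3 * (16.1139 - 9.1)
= 2/3 * 7.0139
= 4.68

4.68


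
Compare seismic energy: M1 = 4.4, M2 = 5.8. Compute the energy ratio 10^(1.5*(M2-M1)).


M2 - M1 = 5.8 - 4.4 = 1.4
1.5 * 1.4 = 2.1
ratio = 10^2.1 = 125.89

125.89


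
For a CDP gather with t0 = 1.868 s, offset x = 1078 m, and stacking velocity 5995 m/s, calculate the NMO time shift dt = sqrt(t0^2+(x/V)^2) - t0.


x/Vnmo = 1078/5995 = 0.179817
(x/Vnmo)^2 = 0.032334
t0^2 = 3.489424
sqrt(3.489424 + 0.032334) = 1.876635
dt = 1.876635 - 1.868 = 0.008635

0.008635


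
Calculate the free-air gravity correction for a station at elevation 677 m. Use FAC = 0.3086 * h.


FAC = 0.3086 * h
= 0.3086 * 677
= 208.9222 mGal

208.9222


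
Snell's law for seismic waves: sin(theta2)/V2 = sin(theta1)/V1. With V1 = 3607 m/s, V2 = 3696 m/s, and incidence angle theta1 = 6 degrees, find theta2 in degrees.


sin(theta1) = sin(6 deg) = 0.104528
sin(theta2) = V2/V1 * sin(theta1) = 3696/3607 * 0.104528 = 0.107108
theta2 = arcsin(0.107108) = 6.1486 degrees

6.1486


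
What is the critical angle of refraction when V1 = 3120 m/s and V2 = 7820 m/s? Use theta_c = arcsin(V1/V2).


V1/V2 = 3120/7820 = 0.398977
theta_c = arcsin(0.398977) = 23.5142 degrees

23.5142


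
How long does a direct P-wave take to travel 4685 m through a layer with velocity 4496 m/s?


t = x / V
= 4685 / 4496
= 1.042 s

1.042


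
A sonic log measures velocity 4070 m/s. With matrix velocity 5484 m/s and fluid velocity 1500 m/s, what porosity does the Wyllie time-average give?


1/V - 1/Vm = 1/4070 - 1/5484 = 6.335e-05
1/Vf - 1/Vm = 1/1500 - 1/5484 = 0.00048432
phi = 6.335e-05 / 0.00048432 = 0.1308

0.1308


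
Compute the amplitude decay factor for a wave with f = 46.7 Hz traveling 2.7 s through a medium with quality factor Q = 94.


pi*f*t/Q = pi*46.7*2.7/94 = 4.214079
A/A0 = exp(-4.214079) = 0.014786

0.014786


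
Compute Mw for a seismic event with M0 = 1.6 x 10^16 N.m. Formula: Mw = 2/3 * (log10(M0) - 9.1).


log10(M0) = log10(1.6 x 10^16) = 16.2041
Mw = 2/3 * (16.2041 - 9.1)
= 2/3 * 7.1041
= 4.74

4.74


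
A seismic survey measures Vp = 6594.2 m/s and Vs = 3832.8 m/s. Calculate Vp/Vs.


Vp/Vs = 6594.2 / 3832.8
= 1.7205

1.7205


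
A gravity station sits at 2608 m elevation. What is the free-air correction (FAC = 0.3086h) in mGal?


FAC = 0.3086 * h
= 0.3086 * 2608
= 804.8288 mGal

804.8288


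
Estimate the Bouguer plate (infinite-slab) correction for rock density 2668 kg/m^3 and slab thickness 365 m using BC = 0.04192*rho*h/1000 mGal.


BC = 0.04192 * rho * h / 1000
= 0.04192 * 2668 * 365 / 1000
= 40.8225 mGal

40.8225


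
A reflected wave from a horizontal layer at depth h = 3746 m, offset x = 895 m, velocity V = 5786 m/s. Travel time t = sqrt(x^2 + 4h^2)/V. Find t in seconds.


x^2 + 4h^2 = 895^2 + 4*3746^2 = 801025 + 56130064 = 56931089
sqrt(56931089) = 7545.2693
t = 7545.2693 / 5786 = 1.3041 s

1.3041


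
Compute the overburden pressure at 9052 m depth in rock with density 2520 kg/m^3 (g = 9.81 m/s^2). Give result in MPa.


P = rho * g * z / 1e6
= 2520 * 9.81 * 9052 / 1e6
= 223776302.4 / 1e6
= 223.7763 MPa

223.7763


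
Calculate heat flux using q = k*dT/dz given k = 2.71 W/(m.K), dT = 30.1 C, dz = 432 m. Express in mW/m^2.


q = k * dT / dz * 1000
= 2.71 * 30.1 / 432 * 1000
= 0.188822 * 1000
= 188.8218 mW/m^2

188.8218


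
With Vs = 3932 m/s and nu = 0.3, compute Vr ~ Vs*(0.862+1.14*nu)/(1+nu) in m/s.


Numerator factor = 0.862 + 1.14*0.3 = 1.204
Denominator = 1 + 0.3 = 1.3
Vr = 3932 * 1.204 / 1.3 = 3641.64 m/s

3641.64


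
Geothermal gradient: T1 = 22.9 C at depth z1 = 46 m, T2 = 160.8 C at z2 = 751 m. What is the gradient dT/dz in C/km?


dT = 160.8 - 22.9 = 137.9 C
dz = 751 - 46 = 705 m
gradient = dT/dz * 1000 = 137.9/705 * 1000 = 195.6028 C/km

195.6028


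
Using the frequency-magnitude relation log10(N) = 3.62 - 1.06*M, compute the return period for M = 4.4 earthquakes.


log10(N) = 3.62 - 1.06*4.4 = -1.044
N = 10^-1.044 = 0.090365
T = 1/N = 1/0.090365 = 11.0662 years

11.0662


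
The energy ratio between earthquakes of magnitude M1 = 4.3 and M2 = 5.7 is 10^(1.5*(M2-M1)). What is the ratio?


M2 - M1 = 5.7 - 4.3 = 1.4
1.5 * 1.4 = 2.1
ratio = 10^2.1 = 125.89

125.89


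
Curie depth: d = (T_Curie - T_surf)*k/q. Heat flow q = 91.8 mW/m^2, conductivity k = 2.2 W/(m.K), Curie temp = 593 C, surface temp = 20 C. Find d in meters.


T_Curie - T_surf = 593 - 20 = 573 C
Convert q to W/m^2: 91.8 mW/m^2 = 0.0918 W/m^2
d = 573 * 2.2 / 0.0918 = 13732.03 m

13732.03


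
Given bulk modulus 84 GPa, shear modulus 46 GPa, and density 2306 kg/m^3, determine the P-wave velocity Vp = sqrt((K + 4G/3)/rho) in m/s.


First compute the effective modulus:
K + 4G/3 = 84e9 + 4*46e9/3 = 145333333333.33 Pa
Then divide by density:
145333333333.33 / 2306 = 63023995.3744 Pa/(kg/m^3)
Take the square root:
Vp = sqrt(63023995.3744) = 7938.77 m/s

7938.77


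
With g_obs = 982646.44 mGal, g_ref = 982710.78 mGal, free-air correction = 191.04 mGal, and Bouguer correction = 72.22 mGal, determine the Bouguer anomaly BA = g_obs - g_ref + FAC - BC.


BA = g_obs - g_ref + FAC - BC
= 982646.44 - 982710.78 + 191.04 - 72.22
= 54.48 mGal

54.48


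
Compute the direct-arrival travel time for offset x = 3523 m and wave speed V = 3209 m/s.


t = x / V
= 3523 / 3209
= 1.0978 s

1.0978


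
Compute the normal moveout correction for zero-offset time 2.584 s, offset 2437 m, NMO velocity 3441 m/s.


x/Vnmo = 2437/3441 = 0.708224
(x/Vnmo)^2 = 0.501582
t0^2 = 6.677056
sqrt(6.677056 + 0.501582) = 2.679298
dt = 2.679298 - 2.584 = 0.095298

0.095298


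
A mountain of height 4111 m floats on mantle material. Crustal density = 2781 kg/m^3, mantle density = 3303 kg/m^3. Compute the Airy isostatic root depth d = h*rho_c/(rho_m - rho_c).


rho_m - rho_c = 3303 - 2781 = 522
d = 4111 * 2781 / 522
= 11432691 / 522
= 21901.71 m

21901.71


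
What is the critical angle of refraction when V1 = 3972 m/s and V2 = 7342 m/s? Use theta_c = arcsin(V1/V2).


V1/V2 = 3972/7342 = 0.540997
theta_c = arcsin(0.540997) = 32.7515 degrees

32.7515


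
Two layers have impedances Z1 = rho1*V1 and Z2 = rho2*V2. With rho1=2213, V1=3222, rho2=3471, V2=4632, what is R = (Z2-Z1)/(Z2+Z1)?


Z1 = 2213 * 3222 = 7130286
Z2 = 3471 * 4632 = 16077672
R = (16077672 - 7130286) / (16077672 + 7130286) = 8947386 / 23207958 = 0.3855

0.3855


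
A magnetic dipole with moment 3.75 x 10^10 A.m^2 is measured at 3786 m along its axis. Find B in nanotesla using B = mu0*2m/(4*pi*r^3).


m = 3.75 x 10^10 = 37500000000 A.m^2
2m = 75000000000 A.m^2
r^3 = 3786^3 = 54267751656
B = (4pi*10^-7) * 75000000000 / (4*pi * 54267751656) * 1e9
= 94247.779608 / 681948679717.3 * 1e9
= 138.2036 nT

138.2036


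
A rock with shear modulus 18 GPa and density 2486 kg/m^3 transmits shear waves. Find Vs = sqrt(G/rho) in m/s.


Convert G to Pa: G = 18e9 Pa
Compute G/rho = 18e9 / 2486 = 7240547.0636
Vs = sqrt(7240547.0636) = 2690.83 m/s

2690.83


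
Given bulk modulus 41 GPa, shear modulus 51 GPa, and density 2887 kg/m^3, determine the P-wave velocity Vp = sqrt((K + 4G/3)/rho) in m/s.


First compute the effective modulus:
K + 4G/3 = 41e9 + 4*51e9/3 = 109000000000.0 Pa
Then divide by density:
109000000000.0 / 2887 = 37755455.4901 Pa/(kg/m^3)
Take the square root:
Vp = sqrt(37755455.4901) = 6144.55 m/s

6144.55


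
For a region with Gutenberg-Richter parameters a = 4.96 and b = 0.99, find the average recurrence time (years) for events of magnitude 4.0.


log10(N) = 4.96 - 0.99*4.0 = 1.0
N = 10^1.0 = 10.0
T = 1/N = 1/10.0 = 0.1 years

0.1


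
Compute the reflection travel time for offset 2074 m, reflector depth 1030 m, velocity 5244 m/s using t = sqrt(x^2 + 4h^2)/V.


x^2 + 4h^2 = 2074^2 + 4*1030^2 = 4301476 + 4243600 = 8545076
sqrt(8545076) = 2923.1962
t = 2923.1962 / 5244 = 0.5574 s

0.5574


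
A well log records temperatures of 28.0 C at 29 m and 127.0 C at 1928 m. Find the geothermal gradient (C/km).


dT = 127.0 - 28.0 = 99.0 C
dz = 1928 - 29 = 1899 m
gradient = dT/dz * 1000 = 99.0/1899 * 1000 = 52.1327 C/km

52.1327


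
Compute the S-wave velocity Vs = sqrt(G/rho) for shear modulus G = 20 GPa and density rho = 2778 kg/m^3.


Convert G to Pa: G = 20e9 Pa
Compute G/rho = 20e9 / 2778 = 7199424.0461
Vs = sqrt(7199424.0461) = 2683.17 m/s

2683.17


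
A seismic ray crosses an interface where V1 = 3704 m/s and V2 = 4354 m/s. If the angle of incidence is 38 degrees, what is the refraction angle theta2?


sin(theta1) = sin(38 deg) = 0.615661
sin(theta2) = V2/V1 * sin(theta1) = 4354/3704 * 0.615661 = 0.723701
theta2 = arcsin(0.723701) = 46.3609 degrees

46.3609


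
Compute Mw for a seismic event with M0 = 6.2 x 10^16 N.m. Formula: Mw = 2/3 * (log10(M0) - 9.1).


log10(M0) = log10(6.2 x 10^16) = 16.7924
Mw = 2/3 * (16.7924 - 9.1)
= 2/3 * 7.6924
= 5.13

5.13


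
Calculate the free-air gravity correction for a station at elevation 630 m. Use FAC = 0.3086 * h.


FAC = 0.3086 * h
= 0.3086 * 630
= 194.418 mGal

194.418


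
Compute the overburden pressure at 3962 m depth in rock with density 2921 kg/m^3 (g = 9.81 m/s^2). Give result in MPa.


P = rho * g * z / 1e6
= 2921 * 9.81 * 3962 / 1e6
= 113531149.62 / 1e6
= 113.5311 MPa

113.5311


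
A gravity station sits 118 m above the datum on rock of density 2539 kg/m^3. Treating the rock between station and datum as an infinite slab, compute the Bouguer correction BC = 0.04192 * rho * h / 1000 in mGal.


BC = 0.04192 * rho * h / 1000
= 0.04192 * 2539 * 118 / 1000
= 12.5593 mGal

12.5593


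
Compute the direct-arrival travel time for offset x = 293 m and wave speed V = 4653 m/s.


t = x / V
= 293 / 4653
= 0.063 s

0.063


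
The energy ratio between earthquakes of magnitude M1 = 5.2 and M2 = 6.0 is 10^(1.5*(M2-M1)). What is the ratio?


M2 - M1 = 6.0 - 5.2 = 0.8
1.5 * 0.8 = 1.2
ratio = 10^1.2 = 15.85

15.85


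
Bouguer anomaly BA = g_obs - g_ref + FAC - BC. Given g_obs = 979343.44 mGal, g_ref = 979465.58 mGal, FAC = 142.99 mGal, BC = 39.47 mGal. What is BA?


BA = g_obs - g_ref + FAC - BC
= 979343.44 - 979465.58 + 142.99 - 39.47
= -18.62 mGal

-18.62


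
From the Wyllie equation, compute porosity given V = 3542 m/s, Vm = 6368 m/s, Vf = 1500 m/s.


1/V - 1/Vm = 1/3542 - 1/6368 = 0.00012529
1/Vf - 1/Vm = 1/1500 - 1/6368 = 0.00050963
phi = 0.00012529 / 0.00050963 = 0.2458

0.2458


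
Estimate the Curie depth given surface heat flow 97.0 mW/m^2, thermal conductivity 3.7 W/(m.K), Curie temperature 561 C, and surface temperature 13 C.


T_Curie - T_surf = 561 - 13 = 548 C
Convert q to W/m^2: 97.0 mW/m^2 = 0.097 W/m^2
d = 548 * 3.7 / 0.097 = 20903.09 m

20903.09


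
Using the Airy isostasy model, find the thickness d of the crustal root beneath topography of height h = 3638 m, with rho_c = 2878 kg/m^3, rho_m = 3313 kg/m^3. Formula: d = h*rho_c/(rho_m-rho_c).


rho_m - rho_c = 3313 - 2878 = 435
d = 3638 * 2878 / 435
= 10470164 / 435
= 24069.34 m

24069.34


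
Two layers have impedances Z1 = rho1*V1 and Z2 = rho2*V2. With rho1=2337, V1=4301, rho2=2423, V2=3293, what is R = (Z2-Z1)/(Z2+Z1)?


Z1 = 2337 * 4301 = 10051437
Z2 = 2423 * 3293 = 7978939
R = (7978939 - 10051437) / (7978939 + 10051437) = -2072498 / 18030376 = -0.1149

-0.1149


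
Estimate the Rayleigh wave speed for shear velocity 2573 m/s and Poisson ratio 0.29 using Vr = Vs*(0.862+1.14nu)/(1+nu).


Numerator factor = 0.862 + 1.14*0.29 = 1.1926
Denominator = 1 + 0.29 = 1.29
Vr = 2573 * 1.1926 / 1.29 = 2378.73 m/s

2378.73


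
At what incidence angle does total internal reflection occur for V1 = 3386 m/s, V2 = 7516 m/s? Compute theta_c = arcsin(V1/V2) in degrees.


V1/V2 = 3386/7516 = 0.450506
theta_c = arcsin(0.450506) = 26.7761 degrees

26.7761


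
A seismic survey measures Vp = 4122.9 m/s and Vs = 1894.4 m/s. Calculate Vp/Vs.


Vp/Vs = 4122.9 / 1894.4
= 2.1764

2.1764


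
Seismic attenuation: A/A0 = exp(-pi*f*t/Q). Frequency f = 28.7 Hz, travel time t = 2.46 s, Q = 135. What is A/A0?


pi*f*t/Q = pi*28.7*2.46/135 = 1.642983
A/A0 = exp(-1.642983) = 0.193402

0.193402


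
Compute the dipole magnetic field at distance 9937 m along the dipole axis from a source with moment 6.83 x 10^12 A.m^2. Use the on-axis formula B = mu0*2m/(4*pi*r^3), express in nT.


m = 6.83 x 10^12 = 6830000000000 A.m^2
2m = 13660000000000 A.m^2
r^3 = 9937^3 = 981218819953
B = (4pi*10^-7) * 13660000000000 / (4*pi * 981218819953) * 1e9
= 17165662.259215 / 12330359345313.56 * 1e9
= 1392.1461 nT

1392.1461


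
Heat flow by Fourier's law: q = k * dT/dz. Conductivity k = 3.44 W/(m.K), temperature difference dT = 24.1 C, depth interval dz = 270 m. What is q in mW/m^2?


q = k * dT / dz * 1000
= 3.44 * 24.1 / 270 * 1000
= 0.307052 * 1000
= 307.0519 mW/m^2

307.0519


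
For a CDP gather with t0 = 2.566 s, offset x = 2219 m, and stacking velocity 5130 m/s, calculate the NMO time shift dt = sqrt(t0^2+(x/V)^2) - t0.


x/Vnmo = 2219/5130 = 0.432554
(x/Vnmo)^2 = 0.187103
t0^2 = 6.584356
sqrt(6.584356 + 0.187103) = 2.602203
dt = 2.602203 - 2.566 = 0.036203

0.036203


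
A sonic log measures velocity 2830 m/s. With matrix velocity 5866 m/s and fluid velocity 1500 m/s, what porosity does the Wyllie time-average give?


1/V - 1/Vm = 1/2830 - 1/5866 = 0.00018288
1/Vf - 1/Vm = 1/1500 - 1/5866 = 0.00049619
phi = 0.00018288 / 0.00049619 = 0.3686

0.3686


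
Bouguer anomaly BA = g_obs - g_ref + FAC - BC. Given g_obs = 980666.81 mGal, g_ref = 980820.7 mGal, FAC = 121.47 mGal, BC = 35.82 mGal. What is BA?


BA = g_obs - g_ref + FAC - BC
= 980666.81 - 980820.7 + 121.47 - 35.82
= -68.24 mGal

-68.24


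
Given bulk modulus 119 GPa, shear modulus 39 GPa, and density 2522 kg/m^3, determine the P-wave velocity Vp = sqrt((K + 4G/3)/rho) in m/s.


First compute the effective modulus:
K + 4G/3 = 119e9 + 4*39e9/3 = 171000000000.0 Pa
Then divide by density:
171000000000.0 / 2522 = 67803330.6899 Pa/(kg/m^3)
Take the square root:
Vp = sqrt(67803330.6899) = 8234.28 m/s

8234.28


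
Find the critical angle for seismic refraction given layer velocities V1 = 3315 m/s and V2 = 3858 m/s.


V1/V2 = 3315/3858 = 0.859253
theta_c = arcsin(0.859253) = 59.2329 degrees

59.2329


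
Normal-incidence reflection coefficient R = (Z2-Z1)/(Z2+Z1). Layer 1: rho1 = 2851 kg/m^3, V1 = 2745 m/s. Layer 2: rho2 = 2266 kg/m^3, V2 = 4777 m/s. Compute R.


Z1 = 2851 * 2745 = 7825995
Z2 = 2266 * 4777 = 10824682
R = (10824682 - 7825995) / (10824682 + 7825995) = 2998687 / 18650677 = 0.1608

0.1608


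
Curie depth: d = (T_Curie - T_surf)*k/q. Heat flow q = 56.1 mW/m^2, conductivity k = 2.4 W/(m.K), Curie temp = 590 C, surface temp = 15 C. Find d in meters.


T_Curie - T_surf = 590 - 15 = 575 C
Convert q to W/m^2: 56.1 mW/m^2 = 0.0561 W/m^2
d = 575 * 2.4 / 0.0561 = 24598.93 m

24598.93


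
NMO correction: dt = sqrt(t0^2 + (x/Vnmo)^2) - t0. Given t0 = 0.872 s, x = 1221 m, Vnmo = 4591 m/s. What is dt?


x/Vnmo = 1221/4591 = 0.265955
(x/Vnmo)^2 = 0.070732
t0^2 = 0.760384
sqrt(0.760384 + 0.070732) = 0.911656
dt = 0.911656 - 0.872 = 0.039656

0.039656


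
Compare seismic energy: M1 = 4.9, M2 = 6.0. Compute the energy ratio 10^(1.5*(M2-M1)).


M2 - M1 = 6.0 - 4.9 = 1.1
1.5 * 1.1 = 1.65
ratio = 10^1.65 = 44.67

44.67


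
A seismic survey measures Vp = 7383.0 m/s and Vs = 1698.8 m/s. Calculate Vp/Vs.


Vp/Vs = 7383.0 / 1698.8
= 4.346

4.346


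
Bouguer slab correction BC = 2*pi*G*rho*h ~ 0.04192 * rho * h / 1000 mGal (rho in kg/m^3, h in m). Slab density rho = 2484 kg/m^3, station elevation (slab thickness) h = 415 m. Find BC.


BC = 0.04192 * rho * h / 1000
= 0.04192 * 2484 * 415 / 1000
= 43.2137 mGal

43.2137


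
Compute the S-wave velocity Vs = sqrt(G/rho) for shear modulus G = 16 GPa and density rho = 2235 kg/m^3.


Convert G to Pa: G = 16e9 Pa
Compute G/rho = 16e9 / 2235 = 7158836.689
Vs = sqrt(7158836.689) = 2675.6 m/s

2675.6


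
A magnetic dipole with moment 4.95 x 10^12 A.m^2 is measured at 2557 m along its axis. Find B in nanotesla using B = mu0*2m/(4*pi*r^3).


m = 4.95 x 10^12 = 4950000000000 A.m^2
2m = 9900000000000 A.m^2
r^3 = 2557^3 = 16718302693
B = (4pi*10^-7) * 9900000000000 / (4*pi * 16718302693) * 1e9
= 12440706.908216 / 210088387683.28 * 1e9
= 59216.5376 nT

59216.5376


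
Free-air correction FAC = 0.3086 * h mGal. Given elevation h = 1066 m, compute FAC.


FAC = 0.3086 * h
= 0.3086 * 1066
= 328.9676 mGal

328.9676


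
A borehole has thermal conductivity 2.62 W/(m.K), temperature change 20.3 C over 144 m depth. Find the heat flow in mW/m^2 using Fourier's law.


q = k * dT / dz * 1000
= 2.62 * 20.3 / 144 * 1000
= 0.369347 * 1000
= 369.3472 mW/m^2

369.3472


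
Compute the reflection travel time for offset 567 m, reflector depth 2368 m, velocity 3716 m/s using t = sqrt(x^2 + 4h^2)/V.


x^2 + 4h^2 = 567^2 + 4*2368^2 = 321489 + 22429696 = 22751185
sqrt(22751185) = 4769.8202
t = 4769.8202 / 3716 = 1.2836 s

1.2836


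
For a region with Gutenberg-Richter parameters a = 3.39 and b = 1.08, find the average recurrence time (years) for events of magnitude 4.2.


log10(N) = 3.39 - 1.08*4.2 = -1.146
N = 10^-1.146 = 0.07145
T = 1/N = 1/0.07145 = 13.9959 years

13.9959


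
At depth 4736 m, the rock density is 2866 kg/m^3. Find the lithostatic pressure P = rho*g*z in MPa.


P = rho * g * z / 1e6
= 2866 * 9.81 * 4736 / 1e6
= 133154818.56 / 1e6
= 133.1548 MPa

133.1548


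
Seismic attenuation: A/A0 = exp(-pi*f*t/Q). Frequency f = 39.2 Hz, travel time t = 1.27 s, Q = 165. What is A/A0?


pi*f*t/Q = pi*39.2*1.27/165 = 0.947885
A/A0 = exp(-0.947885) = 0.38756

0.38756


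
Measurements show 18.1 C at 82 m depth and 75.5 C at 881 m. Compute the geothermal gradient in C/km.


dT = 75.5 - 18.1 = 57.4 C
dz = 881 - 82 = 799 m
gradient = dT/dz * 1000 = 57.4/799 * 1000 = 71.8398 C/km

71.8398


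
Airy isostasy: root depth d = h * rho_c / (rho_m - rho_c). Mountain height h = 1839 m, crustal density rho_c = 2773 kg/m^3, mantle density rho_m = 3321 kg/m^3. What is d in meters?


rho_m - rho_c = 3321 - 2773 = 548
d = 1839 * 2773 / 548
= 5099547 / 548
= 9305.74 m

9305.74


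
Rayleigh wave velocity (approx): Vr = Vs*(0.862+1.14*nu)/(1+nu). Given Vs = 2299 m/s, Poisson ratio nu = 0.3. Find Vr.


Numerator factor = 0.862 + 1.14*0.3 = 1.204
Denominator = 1 + 0.3 = 1.3
Vr = 2299 * 1.204 / 1.3 = 2129.23 m/s

2129.23


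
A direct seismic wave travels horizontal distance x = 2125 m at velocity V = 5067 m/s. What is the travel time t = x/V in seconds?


t = x / V
= 2125 / 5067
= 0.4194 s

0.4194


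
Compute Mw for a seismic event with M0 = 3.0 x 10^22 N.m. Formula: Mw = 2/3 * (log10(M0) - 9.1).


log10(M0) = log10(3.0 x 10^22) = 22.4771
Mw = 2/3 * (22.4771 - 9.1)
= 2/3 * 13.3771
= 8.92

8.92


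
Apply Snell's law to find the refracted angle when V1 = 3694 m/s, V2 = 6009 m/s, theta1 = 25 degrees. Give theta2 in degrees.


sin(theta1) = sin(25 deg) = 0.422618
sin(theta2) = V2/V1 * sin(theta1) = 6009/3694 * 0.422618 = 0.68747
theta2 = arcsin(0.68747) = 43.4301 degrees

43.4301


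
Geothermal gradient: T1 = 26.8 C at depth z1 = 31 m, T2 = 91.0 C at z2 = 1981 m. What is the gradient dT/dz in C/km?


dT = 91.0 - 26.8 = 64.2 C
dz = 1981 - 31 = 1950 m
gradient = dT/dz * 1000 = 64.2/1950 * 1000 = 32.9231 C/km

32.9231
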